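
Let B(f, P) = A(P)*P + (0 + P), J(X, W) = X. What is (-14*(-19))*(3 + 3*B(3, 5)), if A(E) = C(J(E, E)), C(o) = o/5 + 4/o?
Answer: 11970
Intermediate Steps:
C(o) = 4/o + o/5 (C(o) = o*(1/5) + 4/o = o/5 + 4/o = 4/o + o/5)
A(E) = 4/E + E/5
B(f, P) = P + P*(4/P + P/5) (B(f, P) = (4/P + P/5)*P + (0 + P) = P*(4/P + P/5) + P = P + P*(4/P + P/5))
(-14*(-19))*(3 + 3*B(3, 5)) = (-14*(-19))*(3 + 3*(4 + 5 + (1/5)*5**2)) = 266*(3 + 3*(4 + 5 + (1/5)*25)) = 266*(3 + 3*(4 + 5 + 5)) = 266*(3 + 3*14) = 266*(3 + 42) = 266*45 = 11970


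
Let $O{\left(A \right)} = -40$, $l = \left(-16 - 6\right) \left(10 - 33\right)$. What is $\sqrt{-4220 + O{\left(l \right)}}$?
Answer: $2 i \sqrt{1065} \approx 65.269 i$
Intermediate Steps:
$l = 506$ ($l = \left(-22\right) \left(-23\right) = 506$)
$\sqrt{-4220 + O{\left(l \right)}} = \sqrt{-4220 - 40} = \sqrt{-4260} = 2 i \sqrt{1065}$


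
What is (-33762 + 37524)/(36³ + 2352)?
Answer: 627/8168 ≈ 0.076763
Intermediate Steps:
(-33762 + 37524)/(36³ + 2352) = 3762/(46656 + 2352) = 3762/49008 = 3762*(1/49008) = 627/8168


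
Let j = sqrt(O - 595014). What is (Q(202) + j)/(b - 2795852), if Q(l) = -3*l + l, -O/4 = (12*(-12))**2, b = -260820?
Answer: 101/764168 - 19*I*sqrt(1878)/3056672 ≈ 0.00013217 - 0.00026937*I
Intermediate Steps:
O = -82944 (O = -4*(12*(-12))**2 = -4*(-144)**2 = -4*20736 = -82944)
j = 19*I*sqrt(1878) (j = sqrt(-82944 - 595014) = sqrt(-677958) = 19*I*sqrt(1878) ≈ 823.38*I)
Q(l) = -2*l
(Q(202) + j)/(b - 2795852) = (-2*202 + 19*I*sqrt(1878))/(-260820 - 2795852) = (-404 + 19*I*sqrt(1878))/(-3056672) = (-404 + 19*I*sqrt(1878))*(-1/3056672) = 101/764168 - 19*I*sqrt(1878)/3056672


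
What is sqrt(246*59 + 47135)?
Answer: sqrt(61649) ≈ 248.29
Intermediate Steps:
sqrt(246*59 + 47135) = sqrt(14514 + 47135) = sqrt(61649)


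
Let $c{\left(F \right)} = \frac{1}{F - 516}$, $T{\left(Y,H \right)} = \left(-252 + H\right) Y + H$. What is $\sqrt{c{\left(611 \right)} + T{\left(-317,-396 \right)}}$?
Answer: $\frac{\sqrt{1850305595}}{95} \approx 452.79$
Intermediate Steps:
$T{\left(Y,H \right)} = H + Y \left(-252 + H\right)$ ($T{\left(Y,H \right)} = Y \left(-252 + H\right) + H = H + Y \left(-252 + H\right)$)
$c{\left(F \right)} = \frac{1}{-516 + F}$
$\sqrt{c{\left(611 \right)} + T{\left(-317,-396 \right)}} = \sqrt{\frac{1}{-516 + 611} - -205020} = \sqrt{\frac{1}{95} + \left(-396 + 79884 + 125532\right)} = \sqrt{\frac{1}{95} + 205020} = \sqrt{\frac{19476901}{95}} = \frac{\sqrt{1850305595}}{95}$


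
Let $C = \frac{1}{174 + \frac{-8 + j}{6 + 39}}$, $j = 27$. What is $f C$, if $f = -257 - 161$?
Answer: $- \frac{18810}{7849} \approx -2.3965$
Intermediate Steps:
$f = -418$ ($f = -257 - 161 = -418$)
$C = \frac{45}{7849}$ ($C = \frac{1}{174 + \frac{-8 + 27}{6 + 39}} = \frac{1}{174 + \frac{19}{45}} = \frac{1}{\frac{7849}{45}} = \frac{45}{7849} \approx 0.0057332$)
$f C = \left(-418\right) \frac{45}{7849} = - \frac{18810}{7849}$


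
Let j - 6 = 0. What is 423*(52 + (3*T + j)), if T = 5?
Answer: 30879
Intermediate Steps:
j = 6 (j = 6 + 0 = 6)
423*(52 + (3*T + j)) = 423*(52 + (3*5 + 6)) = 423*(52 + (15 + 6)) = 423*(52 + 21) = 423*73 = 30879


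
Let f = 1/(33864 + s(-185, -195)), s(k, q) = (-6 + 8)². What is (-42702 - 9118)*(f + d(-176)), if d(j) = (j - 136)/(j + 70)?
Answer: -68447237255/448751 ≈ -1.5253e+5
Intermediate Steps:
d(j) = (-136 + j)/(70 + j)
s(k, q) = 4 (s(k, q) = 2² = 4)
f = 1/33868 (f = 1/(33864 + 4) = 1/33868 ≈ 2.9526e-5)
(-42702 - 9118)*(f + d(-176)) = (-42702 - 9118)*(1/33868 + (-136 - 176)/(70 - 176)) = -51820*(1/33868 - 312/(-106)) = -51820*(1/33868 - 1/106*(-312)) = -51820*(1/33868 + 156/53) = -51820*5283461/1795004 = -68447237255/448751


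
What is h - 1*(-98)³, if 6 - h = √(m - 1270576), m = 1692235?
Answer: 941198 - 3*√46851 ≈ 9.4055e+5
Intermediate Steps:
h = 6 - 3*√46851 (h = 6 - √(1692235 - 1270576) = 6 - √421659 = 6 - 3*√46851 ≈ -643.35)
h - 1*(-98)³ = (6 - 3*√46851) - 1*(-98)³ = (6 - 3*√46851) - 1*(-941192) = (6 - 3*√46851) + 941192 = 941198 - 3*√46851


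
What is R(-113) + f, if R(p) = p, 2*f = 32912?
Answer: 16343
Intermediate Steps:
f = 16456 (f = (1/2)*32912 = 16456)
R(-113) + f = -113 + 16456 = 16343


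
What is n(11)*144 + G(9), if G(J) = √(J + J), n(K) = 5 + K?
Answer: 2304 + 3*√2 ≈ 2308.2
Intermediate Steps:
G(J) = √2*√J (G(J) = √(2*J) = √2*√J)
n(11)*144 + G(9) = (5 + 11)*144 + √2*√9 = 16*144 + √2*3 = 2304 + 3*√2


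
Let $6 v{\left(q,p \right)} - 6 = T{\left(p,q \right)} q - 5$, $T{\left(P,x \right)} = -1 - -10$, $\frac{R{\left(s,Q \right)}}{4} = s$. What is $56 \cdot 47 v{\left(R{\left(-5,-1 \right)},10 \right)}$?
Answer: $- \frac{235564}{3} \approx -78521.0$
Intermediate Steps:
$R{\left(s,Q \right)} = 4 s$
$T{\left(P,x \right)} = 9$ ($T{\left(P,x \right)} = -1 + 10 = 9$)
$v{\left(q,p \right)} = \frac{1}{6} + \frac{3 q}{2}$ ($v{\left(q,p \right)} = 1 + \frac{9 q - 5}{6} = 1 + \frac{-5 + 9 q}{6} = 1 + \left(- \frac{5}{6} + \frac{3 q}{2}\right) = \frac{1}{6} + \frac{3 q}{2}$)
$56 \cdot 47 v{\left(R{\left(-5,-1 \right)},10 \right)} = 56 \cdot 47 \left(\frac{1}{6} + \frac{3 \cdot 4 \left(-5\right)}{2}\right) = 2632 \left(\frac{1}{6} + \frac{3}{2} \left(-20\right)\right) = 2632 \left(\frac{1}{6} - 30\right) = 2632 \left(- \frac{179}{6}\right) = - \frac{235564}{3}$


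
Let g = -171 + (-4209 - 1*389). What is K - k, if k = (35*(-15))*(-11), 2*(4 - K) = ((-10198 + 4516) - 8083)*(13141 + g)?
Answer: 57614519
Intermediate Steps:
g = -4769 (g = -171 + (-4209 - 389) = -171 - 4598 = -4769)
K = 57620294 (K = 4 - ((-10198 + 4516) - 8083)*(13141 - 4769)/2 = 4 - (-5682 - 8083)*8372/2 = 4 - (-13765)*8372/2 = 4 - ½*(-115240580) = 4 + 57620290 = 57620294)
k = 5775 (k = -525*(-11) = 5775)
K - k = 57620294 - 1*5775 = 57620294 - 5775 = 57614519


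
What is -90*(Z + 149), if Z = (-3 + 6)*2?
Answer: -13950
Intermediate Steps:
Z = 6 (Z = 3*2 = 6)
-90*(Z + 149) = -90*(6 + 149) = -90*155 = -13950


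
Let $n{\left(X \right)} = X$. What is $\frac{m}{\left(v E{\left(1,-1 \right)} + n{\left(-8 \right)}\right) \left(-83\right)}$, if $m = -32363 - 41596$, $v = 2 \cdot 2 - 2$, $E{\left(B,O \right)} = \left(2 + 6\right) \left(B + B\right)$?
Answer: $\frac{24653}{664} \approx 37.128$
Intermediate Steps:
$E{\left(B,O \right)} = 16 B$ ($E{\left(B,O \right)} = 8 \cdot 2 B = 16 B$)
$v = 2$ ($v = 4 - 2 = 2$)
$m = -73959$
$\frac{m}{\left(v E{\left(1,-1 \right)} + n{\left(-8 \right)}\right) \left(-83\right)} = - \frac{73959}{\left(2 \cdot 16 \cdot 1 - 8\right) \left(-83\right)} = - \frac{73959}{\left(2 \cdot 16 - 8\right) \left(-83\right)} = - \frac{73959}{\left(32 - 8\right) \left(-83\right)} = - \frac{73959}{24 \left(-83\right)} = - \frac{73959}{-1992} = \left(-73959\right) \left(- \frac{1}{1992}\right) = \frac{24653}{664}$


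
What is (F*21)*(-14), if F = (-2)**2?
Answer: -1176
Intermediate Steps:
F = 4
(F*21)*(-14) = (4*21)*(-14) = 84*(-14) = -1176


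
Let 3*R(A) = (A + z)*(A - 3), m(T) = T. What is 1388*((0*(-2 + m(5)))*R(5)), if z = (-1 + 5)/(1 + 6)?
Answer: 0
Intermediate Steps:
z = 4/7 ≈ 0.57143
R(A) = (-3 + A)*(4/7 + A)/3 (R(A) = ((A + 4/7)*(A - 3))/3 = ((4/7 + A)*(-3 + A))/3 = ((-3 + A)*(4/7 + A))/3 = (-3 + A)*(4/7 + A)/3)
1388*((0*(-2 + m(5)))*R(5)) = 1388*((0*(-2 + 5))*(-4/7 - 17/21*5 + (⅓)*5²)) = 1388*((0*3)*(-4/7 - 85/21 + (⅓)*25)) = 1388*(0*(-4/7 - 85/21 + 25/3)) = 1388*(0*(26/7)) = 1388*0 = 0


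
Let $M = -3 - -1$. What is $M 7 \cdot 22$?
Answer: $-308$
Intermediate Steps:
$M = -2$ ($M = -3 + 1 = -2$)
$M 7 \cdot 22 = \left(-2\right) 7 \cdot 22 = \left(-14\right) 22 = -308$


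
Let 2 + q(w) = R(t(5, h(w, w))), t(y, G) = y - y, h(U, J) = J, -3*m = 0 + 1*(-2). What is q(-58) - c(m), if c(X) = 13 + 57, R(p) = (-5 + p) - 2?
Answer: -79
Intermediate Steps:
m = 2/3 (m = -(0 + 1*(-2))/3 = -(0 - 2)/3 = -1/3*(-2) = 2/3 ≈ 0.66667)
t(y, G) = 0
R(p) = -7 + p
q(w) = -9 (q(w) = -2 + (-7 + 0) = -2 - 7 = -9)
c(X) = 70
q(-58) - c(m) = -9 - 1*70 = -9 - 70 = -79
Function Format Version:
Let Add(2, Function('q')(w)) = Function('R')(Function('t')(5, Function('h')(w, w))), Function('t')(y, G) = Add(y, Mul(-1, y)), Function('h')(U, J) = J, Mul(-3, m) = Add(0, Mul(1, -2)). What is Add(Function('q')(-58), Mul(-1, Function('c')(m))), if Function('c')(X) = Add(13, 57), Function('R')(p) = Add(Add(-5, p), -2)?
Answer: -79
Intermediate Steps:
m = Rational(2, 3) (m = Mul(Rational(-1, 3), Add(0, Mul(1, -2))) = Mul(Rational(-1, 3), Add(0, -2)) = Mul(Rational(-1, 3), -2) = Rational(2, 3) ≈ 0.66667)
Function('t')(y, G) = 0
Function('R')(p) = Add(-7, p)
Function('q')(w) = -9 (Function('q')(w) = Add(-2, Add(-7, 0)) = Add(-2, -7) = -9)
Function('c')(X) = 70
Add(Function('q')(-58), Mul(-1, Function('c')(m))) = Add(-9, Mul(-1, 70)) = Add(-9, -70) = -79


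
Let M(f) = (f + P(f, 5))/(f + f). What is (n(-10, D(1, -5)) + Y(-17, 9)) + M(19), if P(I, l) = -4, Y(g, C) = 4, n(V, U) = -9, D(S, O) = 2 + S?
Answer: -175/38 ≈ -4.6053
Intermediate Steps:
M(f) = (-4 + f)/(2*f) (M(f) = (f - 4)/(f + f) = (-4 + f)/((2*f)) = (-4 + f)*(1/(2*f)) = (-4 + f)/(2*f))
(n(-10, D(1, -5)) + Y(-17, 9)) + M(19) = (-9 + 4) + (1/2)*(-4 + 19)/19 = -5 + (1/2)*(1/19)*15 = -5 + 15/38 = -175/38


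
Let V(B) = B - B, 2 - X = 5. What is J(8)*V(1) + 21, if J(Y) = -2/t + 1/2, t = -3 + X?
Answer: 21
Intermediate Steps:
X = -3 (X = 2 - 1*5 = 2 - 5 = -3)
t = -6 (t = -3 - 3 = -6)
J(Y) = 5/6 (J(Y) = -2/(-6) + 1/2 = -2*(-1/6) + 1*(1/2) = 1/3 + 1/2 = 5/6)
V(B) = 0
J(8)*V(1) + 21 = (5/6)*0 + 21 = 0 + 21 = 21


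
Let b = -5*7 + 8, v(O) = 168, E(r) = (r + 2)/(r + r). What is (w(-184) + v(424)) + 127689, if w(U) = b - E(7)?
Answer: 1789611/14 ≈ 1.2783e+5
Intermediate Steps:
E(r) = (2 + r)/(2*r) (E(r) = (2 + r)/((2*r)) = (2 + r)*(1/(2*r)) = (2 + r)/(2*r))
b = -27 (b = -35 + 8 = -27)
w(U) = -387/14 (w(U) = -27 - (2 + 7)/(2*7) = -27 - 9/(2*7) = -27 - 1*9/14 = -27 - 9/14 = -387/14)
(w(-184) + v(424)) + 127689 = (-387/14 + 168) + 127689 = 1965/14 + 127689 = 1789611/14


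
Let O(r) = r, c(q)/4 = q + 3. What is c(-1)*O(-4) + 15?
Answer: -17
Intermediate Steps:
c(q) = 12 + 4*q (c(q) = 4*(q + 3) = 4*(3 + q) = 12 + 4*q)
c(-1)*O(-4) + 15 = (12 + 4*(-1))*(-4) + 15 = (12 - 4)*(-4) + 15 = 8*(-4) + 15 = -32 + 15 = -17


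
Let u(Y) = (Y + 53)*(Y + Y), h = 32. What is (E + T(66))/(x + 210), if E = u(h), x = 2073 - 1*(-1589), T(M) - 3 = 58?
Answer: 5501/3872 ≈ 1.4207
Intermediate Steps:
T(M) = 61 (T(M) = 3 + 58 = 61)
x = 3662 (x = 2073 + 1589 = 3662)
u(Y) = 2*Y*(53 + Y) (u(Y) = (53 + Y)*(2*Y) = 2*Y*(53 + Y))
E = 5440 (E = 2*32*(53 + 32) = 2*32*85 = 5440)
(E + T(66))/(x + 210) = (5440 + 61)/(3662 + 210) = 5501/3872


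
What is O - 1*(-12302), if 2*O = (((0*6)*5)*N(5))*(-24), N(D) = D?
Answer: 12302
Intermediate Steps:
O = 0 (O = ((((0*6)*5)*5)*(-24))/2 = (((0*5)*5)*(-24))/2 = ((0*5)*(-24))/2 = (0*(-24))/2 = (1/2)*0 = 0)
O - 1*(-12302) = 0 - 1*(-12302) = 0 + 12302 = 12302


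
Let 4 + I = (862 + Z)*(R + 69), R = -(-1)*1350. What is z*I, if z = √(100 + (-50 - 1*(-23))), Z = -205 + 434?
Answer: 1548125*√73 ≈ 1.3227e+7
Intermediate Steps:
Z = 229
R = 1350 (R = -1*(-1350) = 1350)
I = 1548125 (I = -4 + (862 + 229)*(1350 + 69) = -4 + 1091*1419 = -4 + 1548129 = 1548125)
z = √73 (z = √(100 + (-50 + 23)) = √(100 - 27) = √73 ≈ 8.5440)
z*I = √73*1548125 = 1548125*√73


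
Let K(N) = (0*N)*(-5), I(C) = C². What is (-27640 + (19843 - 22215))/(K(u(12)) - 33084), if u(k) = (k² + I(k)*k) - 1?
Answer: 2501/2757 ≈ 0.90715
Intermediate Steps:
u(k) = -1 + k² + k³ (u(k) = (k² + k²*k) - 1 = (k² + k³) - 1 = -1 + k² + k³)
K(N) = 0 (K(N) = 0*(-5) = 0)
(-27640 + (19843 - 22215))/(K(u(12)) - 33084) = (-27640 + (19843 - 22215))/(0 - 33084) = (-27640 - 2372)/(-33084) = -30012*(-1/33084) = 2501/2757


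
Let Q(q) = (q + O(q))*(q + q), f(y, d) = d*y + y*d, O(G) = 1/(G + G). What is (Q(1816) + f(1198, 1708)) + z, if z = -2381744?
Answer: 8306337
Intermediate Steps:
O(G) = 1/(2*G)
f(y, d) = 2*d*y (f(y, d) = d*y + d*y = 2*d*y)
Q(q) = 2*q*(q + 1/(2*q)) (Q(q) = (q + 1/(2*q))*(q + q) = (q + 1/(2*q))*(2*q) = 2*q*(q + 1/(2*q)))
(Q(1816) + f(1198, 1708)) + z = ((1 + 2*1816²) + 2*1708*1198) - 2381744 = ((1 + 2*3297856) + 4092368) - 2381744 = ((1 + 6595712) + 4092368) - 2381744 = (6595713 + 4092368) - 2381744 = 10688081 - 2381744 = 8306337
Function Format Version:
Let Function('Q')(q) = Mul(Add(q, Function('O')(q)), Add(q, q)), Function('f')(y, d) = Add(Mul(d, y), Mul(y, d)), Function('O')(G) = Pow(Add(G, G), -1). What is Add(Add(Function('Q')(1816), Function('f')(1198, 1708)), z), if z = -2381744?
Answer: 8306337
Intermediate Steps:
Function('O')(G) = Mul(Rational(1, 2), Pow(G, -1)) (Function('O')(G) = Pow(Mul(2, G), -1) = Mul(Rational(1, 2), Pow(G, -1)))
Function('f')(y, d) = Mul(2, d, y) (Function('f')(y, d) = Add(Mul(d, y), Mul(d, y)) = Mul(2, d, y))
Function('Q')(q) = Mul(2, q, Add(q, Mul(Rational(1, 2), Pow(q, -1)))) (Function('Q')(q) = Mul(Add(q, Mul(Rational(1, 2), Pow(q, -1))), Add(q, q)) = Mul(Add(q, Mul(Rational(1, 2), Pow(q, -1))), Mul(2, q)) = Mul(2, q, Add(q, Mul(Rational(1, 2), Pow(q, -1)))))
Add(Add(Function('Q')(1816), Function('f')(1198, 1708)), z) = Add(Add(Add(1, Mul(2, Pow(1816, 2))), Mul(2, 1708, 1198)), -2381744) = Add(Add(Add(1, Mul(2, 3297856)), 4092368), -2381744) = Add(Add(Add(1, 6595712), 4092368), -2381744) = Add(Add(6595713, 4092368), -2381744) = Add(10688081, -2381744) = 8306337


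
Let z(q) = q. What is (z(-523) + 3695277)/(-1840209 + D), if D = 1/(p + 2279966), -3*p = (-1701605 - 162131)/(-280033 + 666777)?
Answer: -610856305754993837/304243062341044500 ≈ -2.0078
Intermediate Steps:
p = 232967/145029 (p = -(-1701605 - 162131)/(3*(-280033 + 666777)) = -(-1863736)/(3*386744) = -1/3*(-232967/48343) = 232967/145029 ≈ 1.6063)
D = 145029/330661421981 (D = 1/(232967/145029 + 2279966) = 1/(330661421981/145029) = 145029/330661421981 ≈ 4.3860e-7)
(z(-523) + 3695277)/(-1840209 + D) = (-523 + 3695277)/(-1840209 + 145029/330661421981) = 3694754/(-608486124682089000/330661421981) = 3694754*(-330661421981/608486124682089000) = -610856305754993837/304243062341044500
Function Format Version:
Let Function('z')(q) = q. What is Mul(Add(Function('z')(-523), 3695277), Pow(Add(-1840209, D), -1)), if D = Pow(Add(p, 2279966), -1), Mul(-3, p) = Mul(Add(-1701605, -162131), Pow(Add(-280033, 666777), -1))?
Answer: Rational(-610856305754993837, 304243062341044500) ≈ -2.0078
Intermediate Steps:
p = Rational(232967, 145029) (p = Mul(Rational(-1, 3), Mul(Add(-1701605, -162131), Pow(Add(-280033, 666777), -1))) = Mul(Rational(-1, 3), Mul(-1863736, Pow(386744, -1))) = Mul(Rational(-1, 3), Mul(-1863736, Rational(1, 386744))) = Mul(Rational(-1, 3), Rational(-232967, 48343)) = Rational(232967, 145029) ≈ 1.6063)
D = Rational(145029, 330661421981) (D = Pow(Add(Rational(232967, 145029), 2279966), -1) = Pow(Rational(330661421981, 145029), -1) = Rational(145029, 330661421981) ≈ 4.3860e-7)
Mul(Add(Function('z')(-523), 3695277), Pow(Add(-1840209, D), -1)) = Mul(Add(-523, 3695277), Pow(Add(-1840209, Rational(145029, 330661421981)), -1)) = Mul(3694754, Pow(Rational(-608486124682089000, 330661421981), -1)) = Mul(3694754, Rational(-330661421981, 608486124682089000)) = Rational(-610856305754993837, 304243062341044500)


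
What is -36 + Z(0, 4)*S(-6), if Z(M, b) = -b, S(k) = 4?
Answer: -52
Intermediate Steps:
-36 + Z(0, 4)*S(-6) = -36 - 1*4*4 = -36 - 4*4 = -36 - 16 = -52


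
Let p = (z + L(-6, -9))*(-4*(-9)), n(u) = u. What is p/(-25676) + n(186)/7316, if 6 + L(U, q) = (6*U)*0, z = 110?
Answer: -91191/757442 ≈ -0.12039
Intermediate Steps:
L(U, q) = -6 (L(U, q) = -6 + (6*U)*0 = -6 + 0 = -6)
p = 3744 (p = (110 - 6)*(-4*(-9)) = 104*36 = 3744)
p/(-25676) + n(186)/7316 = 3744/(-25676) + 186/7316 = 3744*(-1/25676) + 186*(1/7316) = -936/6419 + 3/118 = -91191/757442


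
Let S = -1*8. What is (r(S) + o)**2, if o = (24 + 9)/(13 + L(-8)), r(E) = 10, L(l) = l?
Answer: 6889/25 ≈ 275.56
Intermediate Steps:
S = -8
o = 33/5 (o = (24 + 9)/(13 - 8) = 33/5 ≈ 6.6000)
(r(S) + o)**2 = (10 + 33/5)**2 = (83/5)**2 = 6889/25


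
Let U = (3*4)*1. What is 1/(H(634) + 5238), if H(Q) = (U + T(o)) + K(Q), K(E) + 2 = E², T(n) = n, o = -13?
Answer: 1/407191 ≈ 2.4559e-6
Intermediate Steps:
K(E) = -2 + E²
U = 12 (U = 12*1 = 12)
H(Q) = -3 + Q² (H(Q) = (12 - 13) + (-2 + Q²) = -1 + (-2 + Q²) = -3 + Q²)
1/(H(634) + 5238) = 1/((-3 + 634²) + 5238) = 1/((-3 + 401956) + 5238) = 1/(401953 + 5238) = 1/407191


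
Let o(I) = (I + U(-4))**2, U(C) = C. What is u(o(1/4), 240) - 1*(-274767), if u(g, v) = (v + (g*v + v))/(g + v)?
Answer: 74465969/271 ≈ 2.7478e+5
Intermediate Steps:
o(I) = (-4 + I)**2 (o(I) = (I - 4)**2 = (-4 + I)**2)
u(g, v) = (2*v + g*v)/(g + v) (u(g, v) = (v + (v + g*v))/(g + v) = (2*v + g*v)/(g + v))
u(o(1/4), 240) - 1*(-274767) = 240*(2 + (-4 + 1/4)**2)/((-4 + 1/4)**2 + 240) - 1*(-274767) = 240*(2 + (-4 + 1/4)**2)/((-4 + 1/4)**2 + 240) + 274767 = 240*(2 + (-15/4)**2)/((-15/4)**2 + 240) + 274767 = 240*(2 + 225/16)/(225/16 + 240) + 274767 = 240*(257/16)/(4065/16) + 274767 = 240*(16/4065)*(257/16) + 274767 = 4112/271 + 274767 = 74465969/271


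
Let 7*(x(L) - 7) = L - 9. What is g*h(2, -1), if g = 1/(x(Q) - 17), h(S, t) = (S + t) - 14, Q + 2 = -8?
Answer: 91/89 ≈ 1.0225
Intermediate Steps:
Q = -10 (Q = -2 - 8 = -10)
h(S, t) = -14 + S + t
x(L) = 40/7 + L/7 (x(L) = 7 + (L - 9)/7 = 7 + (-9 + L)/7 = 7 + (-9/7 + L/7) = 40/7 + L/7)
g = -7/89 (g = 1/((40/7 + (⅐)*(-10)) - 17) = 1/((40/7 - 10/7) - 17) = 1/(30/7 - 17) = 1/(-89/7) = -7/89 ≈ -0.078652)
g*h(2, -1) = -7*(-14 + 2 - 1)/89 = -7/89*(-13) = 91/89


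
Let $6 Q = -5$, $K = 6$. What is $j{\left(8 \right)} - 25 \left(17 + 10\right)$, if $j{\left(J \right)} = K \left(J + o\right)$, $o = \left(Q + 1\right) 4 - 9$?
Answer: $-677$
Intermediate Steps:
$Q = - \frac{5}{6}$ ($Q = \frac{1}{6} \left(-5\right) = - \frac{5}{6} \approx -0.83333$)
$o = - \frac{25}{3}$ ($o = \left(- \frac{5}{6} + 1\right) 4 - 9 = \frac{1}{6} \cdot 4 - 9 = \frac{2}{3} - 9 = - \frac{25}{3} \approx -8.3333$)
$j{\left(J \right)} = -50 + 6 J$ ($j{\left(J \right)} = 6 \left(J - \frac{25}{3}\right) = 6 \left(- \frac{25}{3} + J\right) = -50 + 6 J$)
$j{\left(8 \right)} - 25 \left(17 + 10\right) = \left(-50 + 6 \cdot 8\right) - 25 \left(17 + 10\right) = \left(-50 + 48\right) - 675 = -2 - 675 = -677$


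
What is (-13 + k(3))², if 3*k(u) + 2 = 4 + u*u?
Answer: 784/9 ≈ 87.111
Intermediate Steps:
k(u) = ⅔ + u²/3 (k(u) = -⅔ + (4 + u*u)/3 = -⅔ + (4 + u²)/3 = -⅔ + (4/3 + u²/3) = ⅔ + u²/3)
(-13 + k(3))² = (-13 + (⅔ + (⅓)*3²))² = (-13 + (⅔ + (⅓)*9))² = (-13 + (⅔ + 3))² = (-13 + 11/3)² = (-28/3)² = 784/9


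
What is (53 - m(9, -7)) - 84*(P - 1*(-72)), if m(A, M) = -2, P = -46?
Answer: -2129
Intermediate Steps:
(53 - m(9, -7)) - 84*(P - 1*(-72)) = (53 - 1*(-2)) - 84*(-46 - 1*(-72)) = (53 + 2) - 84*(-46 + 72) = 55 - 84*26 = 55 - 2184 = -2129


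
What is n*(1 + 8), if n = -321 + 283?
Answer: -342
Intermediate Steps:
n = -38
n*(1 + 8) = -38*(1 + 8) = -38*9 = -342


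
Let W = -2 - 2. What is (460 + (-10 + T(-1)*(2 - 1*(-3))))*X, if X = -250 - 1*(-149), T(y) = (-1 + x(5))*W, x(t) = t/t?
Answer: -45450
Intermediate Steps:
x(t) = 1
W = -4
T(y) = 0 (T(y) = (-1 + 1)*(-4) = 0*(-4) = 0)
X = -101 (X = -250 + 149 = -101)
(460 + (-10 + T(-1)*(2 - 1*(-3))))*X = (460 + (-10 + 0*(2 - 1*(-3))))*(-101) = (460 + (-10 + 0*(2 + 3)))*(-101) = (460 + (-10 + 0*5))*(-101) = (460 + (-10 + 0))*(-101) = (460 - 10)*(-101) = 450*(-101) = -45450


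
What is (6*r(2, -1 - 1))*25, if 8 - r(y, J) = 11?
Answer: -450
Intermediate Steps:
r(y, J) = -3 (r(y, J) = 8 - 1*11 = 8 - 11 = -3)
(6*r(2, -1 - 1))*25 = (6*(-3))*25 = -18*25 = -450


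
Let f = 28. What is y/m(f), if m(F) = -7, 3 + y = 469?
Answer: -466/7 ≈ -66.571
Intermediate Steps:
y = 466 (y = -3 + 469 = 466)
y/m(f) = 466/(-7) = 466*(-⅐) = -466/7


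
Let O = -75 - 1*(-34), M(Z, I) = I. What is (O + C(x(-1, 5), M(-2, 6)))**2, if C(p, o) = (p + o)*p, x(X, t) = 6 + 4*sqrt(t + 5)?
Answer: 88321 + 27504*sqrt(10) ≈ 1.7530e+5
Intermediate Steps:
x(X, t) = 6 + 4*sqrt(5 + t)
C(p, o) = p*(o + p) (C(p, o) = (o + p)*p = p*(o + p))
O = -41 (O = -75 + 34 = -41)
(O + C(x(-1, 5), M(-2, 6)))**2 = (-41 + (6 + 4*sqrt(5 + 5))*(6 + (6 + 4*sqrt(5 + 5))))**2 = (-41 + (6 + 4*sqrt(10))*(6 + (6 + 4*sqrt(10))))**2 = (-41 + (6 + 4*sqrt(10))*(12 + 4*sqrt(10)))**2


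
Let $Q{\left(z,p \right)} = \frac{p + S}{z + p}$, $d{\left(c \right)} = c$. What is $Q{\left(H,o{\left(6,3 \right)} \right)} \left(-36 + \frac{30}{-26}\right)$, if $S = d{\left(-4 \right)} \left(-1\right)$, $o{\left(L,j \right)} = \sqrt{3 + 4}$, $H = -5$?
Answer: $\frac{1449}{26} + \frac{483 \sqrt{7}}{26} \approx 104.88$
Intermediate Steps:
$o{\left(L,j \right)} = \sqrt{7}$
$S = 4$ ($S = \left(-4\right) \left(-1\right) = 4$)
$Q{\left(z,p \right)} = \frac{4 + p}{p + z}$ ($Q{\left(z,p \right)} = \frac{p + 4}{z + p} = \frac{4 + p}{p + z}$)
$Q{\left(H,o{\left(6,3 \right)} \right)} \left(-36 + \frac{30}{-26}\right) = \frac{4 + \sqrt{7}}{\sqrt{7} - 5} \left(-36 + \frac{30}{-26}\right) = \frac{4 + \sqrt{7}}{-5 + \sqrt{7}} \left(-36 + 30 \left(- \frac{1}{26}\right)\right) = \frac{4 + \sqrt{7}}{-5 + \sqrt{7}} \left(-36 - \frac{15}{13}\right) = \frac{4 + \sqrt{7}}{-5 + \sqrt{7}} \left(- \frac{483}{13}\right) = - \frac{483 \left(4 + \sqrt{7}\right)}{13 \left(-5 + \sqrt{7}\right)}$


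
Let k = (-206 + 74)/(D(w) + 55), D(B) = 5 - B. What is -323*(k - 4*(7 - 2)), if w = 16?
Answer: 7429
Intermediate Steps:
k = -3 (k = (-206 + 74)/((5 - 1*16) + 55) = -132/((5 - 16) + 55) = -132/(-11 + 55) = -132/44 = -132*1/44 = -3)
-323*(k - 4*(7 - 2)) = -323*(-3 - 4*(7 - 2)) = -323*(-3 - 4*5) = -323*(-3 - 20) = -323*(-23) = 7429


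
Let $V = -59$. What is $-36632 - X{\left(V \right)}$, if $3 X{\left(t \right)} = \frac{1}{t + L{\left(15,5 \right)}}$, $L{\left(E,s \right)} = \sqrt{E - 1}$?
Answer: $- \frac{381009373}{10401} + \frac{\sqrt{14}}{10401} \approx -36632.0$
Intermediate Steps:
$L{\left(E,s \right)} = \sqrt{-1 + E}$
$X{\left(t \right)} = \frac{1}{3 \left(t + \sqrt{14}\right)}$ ($X{\left(t \right)} = \frac{1}{3 \left(t + \sqrt{-1 + 15}\right)} = \frac{1}{3 \left(t + \sqrt{14}\right)}$)
$-36632 - X{\left(V \right)} = -36632 - \frac{1}{3 \left(-59 + \sqrt{14}\right)}$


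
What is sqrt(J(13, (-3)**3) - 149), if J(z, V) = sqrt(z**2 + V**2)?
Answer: sqrt(-149 + sqrt(898)) ≈ 10.91*I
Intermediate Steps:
J(z, V) = sqrt(V**2 + z**2)
sqrt(J(13, (-3)**3) - 149) = sqrt(sqrt(((-3)**3)**2 + 13**2) - 149) = sqrt(sqrt((-27)**2 + 169) - 149) = sqrt(sqrt(729 + 169) - 149) = sqrt(sqrt(898) - 149) = sqrt(-149 + sqrt(898))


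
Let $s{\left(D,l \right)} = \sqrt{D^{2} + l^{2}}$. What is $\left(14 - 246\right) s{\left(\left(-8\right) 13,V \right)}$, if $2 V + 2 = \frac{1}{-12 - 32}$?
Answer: $- \frac{145 \sqrt{3350681}}{11} \approx -24129.0$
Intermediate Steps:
$V = - \frac{89}{88}$ ($V = -1 + \frac{1}{2 \left(-12 - 32\right)} = -1 + \frac{1}{2 \left(-44\right)} = -1 + \frac{1}{2} \left(- \frac{1}{44}\right) = -1 - \frac{1}{88} = - \frac{89}{88} \approx -1.0114$)
$\left(14 - 246\right) s{\left(\left(-8\right) 13,V \right)} = \left(14 - 246\right) \sqrt{\left(\left(-8\right) 13\right)^{2} + \left(- \frac{89}{88}\right)^{2}} = \left(14 - 246\right) \sqrt{\left(-104\right)^{2} + \frac{7921}{7744}} = - 232 \sqrt{10816 + \frac{7921}{7744}} = - 232 \sqrt{\frac{83767025}{7744}} = - 232 \frac{5 \sqrt{3350681}}{88} = - \frac{145 \sqrt{3350681}}{11}$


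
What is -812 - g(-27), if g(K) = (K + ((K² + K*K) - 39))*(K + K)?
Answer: 74356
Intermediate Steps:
g(K) = 2*K*(-39 + K + 2*K²) (g(K) = (K + ((K² + K²) - 39))*(2*K) = (K + (2*K² - 39))*(2*K) = (K + (-39 + 2*K²))*(2*K) = (-39 + K + 2*K²)*(2*K) = 2*K*(-39 + K + 2*K²))
-812 - g(-27) = -812 - 2*(-27)*(-39 - 27 + 2*(-27)²) = -812 - 2*(-27)*(-39 - 27 + 2*729) = -812 - 2*(-27)*(-39 - 27 + 1458) = -812 - 2*(-27)*1392 = -812 - 1*(-75168) = -812 + 75168 = 74356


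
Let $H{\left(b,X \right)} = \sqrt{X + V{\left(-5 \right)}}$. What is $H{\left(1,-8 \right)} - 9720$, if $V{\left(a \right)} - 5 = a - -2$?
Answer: $-9720 + i \sqrt{6} \approx -9720.0 + 2.4495 i$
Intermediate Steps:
$V{\left(a \right)} = 7 + a$ ($V{\left(a \right)} = 5 + \left(a - -2\right) = 5 + \left(a + 2\right) = 5 + \left(2 + a\right) = 7 + a$)
$H{\left(b,X \right)} = \sqrt{2 + X}$ ($H{\left(b,X \right)} = \sqrt{X + \left(7 - 5\right)} = \sqrt{X + 2} = \sqrt{2 + X}$)
$H{\left(1,-8 \right)} - 9720 = \sqrt{2 - 8} - 9720 = \sqrt{-6} - 9720 = i \sqrt{6} - 9720 = -9720 + i \sqrt{6}$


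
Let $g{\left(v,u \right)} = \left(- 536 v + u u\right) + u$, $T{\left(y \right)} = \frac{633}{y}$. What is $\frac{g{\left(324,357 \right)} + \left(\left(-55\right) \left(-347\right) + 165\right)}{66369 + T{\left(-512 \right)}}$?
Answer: $- \frac{13623296}{33980295} \approx -0.40092$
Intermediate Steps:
$g{\left(v,u \right)} = u + u^{2} - 536 v$ ($g{\left(v,u \right)} = \left(- 536 v + u^{2}\right) + u = \left(u^{2} - 536 v\right) + u = u + u^{2} - 536 v$)
$\frac{g{\left(324,357 \right)} + \left(\left(-55\right) \left(-347\right) + 165\right)}{66369 + T{\left(-512 \right)}} = \frac{\left(357 + 357^{2} - 173664\right) + \left(\left(-55\right) \left(-347\right) + 165\right)}{66369 + \frac{633}{-512}} = \frac{\left(357 + 127449 - 173664\right) + \left(19085 + 165\right)}{66369 + 633 \left(- \frac{1}{512}\right)} = \frac{-45858 + 19250}{66369 - \frac{633}{512}} = - \frac{26608}{\frac{33980295}{512}} = \left(-26608\right) \frac{512}{33980295} = - \frac{13623296}{33980295}$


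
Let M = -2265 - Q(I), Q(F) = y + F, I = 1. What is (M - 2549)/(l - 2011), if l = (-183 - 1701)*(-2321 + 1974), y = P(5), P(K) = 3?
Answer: -4818/651737 ≈ -0.0073926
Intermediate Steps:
y = 3
Q(F) = 3 + F
l = 653748 (l = -1884*(-347) = 653748)
M = -2269 (M = -2265 - (3 + 1) = -2265 - 1*4 = -2265 - 4 = -2269)
(M - 2549)/(l - 2011) = (-2269 - 2549)/(653748 - 2011) = -4818/651737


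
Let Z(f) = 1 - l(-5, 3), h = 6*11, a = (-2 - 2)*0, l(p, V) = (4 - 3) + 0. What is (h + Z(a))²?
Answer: 4356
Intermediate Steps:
l(p, V) = 1 (l(p, V) = 1 + 0 = 1)
a = 0 (a = -4*0 = 0)
h = 66
Z(f) = 0 (Z(f) = 1 - 1*1 = 1 - 1 = 0)
(h + Z(a))² = (66 + 0)² = 66² = 4356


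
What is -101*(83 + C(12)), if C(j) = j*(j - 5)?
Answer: -16867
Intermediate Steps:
C(j) = j*(-5 + j)
-101*(83 + C(12)) = -101*(83 + 12*(-5 + 12)) = -101*(83 + 12*7) = -101*(83 + 84) = -101*167 = -16867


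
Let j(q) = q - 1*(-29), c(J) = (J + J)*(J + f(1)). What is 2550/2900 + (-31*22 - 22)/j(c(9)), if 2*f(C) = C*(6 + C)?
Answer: -13939/7366 ≈ -1.8923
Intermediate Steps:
f(C) = C*(6 + C)/2 (f(C) = (C*(6 + C))/2 = C*(6 + C)/2)
c(J) = 2*J*(7/2 + J) (c(J) = (J + J)*(J + (½)*1*(6 + 1)) = (2*J)*(J + (½)*1*7) = (2*J)*(J + 7/2) = (2*J)*(7/2 + J) = 2*J*(7/2 + J))
j(q) = 29 + q (j(q) = q + 29 = 29 + q)
2550/2900 + (-31*22 - 22)/j(c(9)) = 2550/2900 + (-31*22 - 22)/(29 + 9*(7 + 2*9)) = 2550*(1/2900) + (-682 - 22)/(29 + 9*(7 + 18)) = 51/58 - 704/(29 + 9*25) = 51/58 - 704/(29 + 225) = 51/58 - 704/254 = 51/58 - 704*1/254 = 51/58 - 352/127 = -13939/7366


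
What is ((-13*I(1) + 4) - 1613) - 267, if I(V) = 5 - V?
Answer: -1928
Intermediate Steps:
((-13*I(1) + 4) - 1613) - 267 = ((-13*(5 - 1*1) + 4) - 1613) - 267 = ((-13*(5 - 1) + 4) - 1613) - 267 = ((-13*4 + 4) - 1613) - 267 = ((-52 + 4) - 1613) - 267 = (-48 - 1613) - 267 = -1661 - 267 = -1928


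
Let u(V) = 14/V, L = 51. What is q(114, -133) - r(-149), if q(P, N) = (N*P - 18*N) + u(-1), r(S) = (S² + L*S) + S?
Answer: -27235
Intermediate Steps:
r(S) = S² + 52*S (r(S) = (S² + 51*S) + S = S² + 52*S)
q(P, N) = -14 - 18*N + N*P (q(P, N) = (N*P - 18*N) + 14/(-1) = (-18*N + N*P) + 14*(-1) = (-18*N + N*P) - 14 = -14 - 18*N + N*P)
q(114, -133) - r(-149) = (-14 - 18*(-133) - 133*114) - (-149)*(52 - 149) = (-14 + 2394 - 15162) - (-149)*(-97) = -12782 - 1*14453 = -12782 - 14453 = -27235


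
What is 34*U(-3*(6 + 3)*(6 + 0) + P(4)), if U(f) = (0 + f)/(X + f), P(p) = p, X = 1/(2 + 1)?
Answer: 16116/473 ≈ 34.072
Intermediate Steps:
X = 1/3 ≈ 0.33333
U(f) = f/(1/3 + f) (U(f) = (0 + f)/(1/3 + f) = f/(1/3 + f))
34*U(-3*(6 + 3)*(6 + 0) + P(4)) = 34*(3*(-3*(6 + 3)*(6 + 0) + 4)/(1 + 3*(-3*(6 + 3)*(6 + 0) + 4))) = 34*(3*(-27*6 + 4)/(1 + 3*(-27*6 + 4))) = 34*(3*(-3*54 + 4)/(1 + 3*(-3*54 + 4))) = 34*(3*(-162 + 4)/(1 + 3*(-162 + 4))) = 34*(3*(-158)/(1 + 3*(-158))) = 34*(3*(-158)/(1 - 474)) = 34*(3*(-158)/(-473)) = 34*(3*(-158)*(-1/473)) = 34*(474/473) = 16116/473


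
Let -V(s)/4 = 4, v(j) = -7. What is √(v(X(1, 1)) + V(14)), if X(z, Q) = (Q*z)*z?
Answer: I*√23 ≈ 4.7958*I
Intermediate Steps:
X(z, Q) = Q*z²
V(s) = -16 (V(s) = -4*4 = -16)
√(v(X(1, 1)) + V(14)) = √(-7 - 16) = √(-23) = I*√23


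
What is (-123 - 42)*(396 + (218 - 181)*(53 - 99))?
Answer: 215490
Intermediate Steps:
(-123 - 42)*(396 + (218 - 181)*(53 - 99)) = -165*(396 + 37*(-46)) = -165*(396 - 1702) = -165*(-1306) = 215490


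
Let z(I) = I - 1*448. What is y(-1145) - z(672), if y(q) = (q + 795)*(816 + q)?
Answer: 114926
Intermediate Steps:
z(I) = -448 + I (z(I) = I - 448 = -448 + I)
y(q) = (795 + q)*(816 + q)
y(-1145) - z(672) = (648720 + (-1145)² + 1611*(-1145)) - (-448 + 672) = (648720 + 1311025 - 1844595) - 1*224 = 115150 - 224 = 114926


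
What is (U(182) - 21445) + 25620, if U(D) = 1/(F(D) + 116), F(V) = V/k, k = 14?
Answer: 538576/129 ≈ 4175.0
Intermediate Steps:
F(V) = V/14
U(D) = 1/(116 + D/14) (U(D) = 1/(D/14 + 116) = 1/(116 + D/14))
(U(182) - 21445) + 25620 = (14/(1624 + 182) - 21445) + 25620 = (14/1806 - 21445) + 25620 = (14*(1/1806) - 21445) + 25620 = (1/129 - 21445) + 25620 = -2766404/129 + 25620 = 538576/129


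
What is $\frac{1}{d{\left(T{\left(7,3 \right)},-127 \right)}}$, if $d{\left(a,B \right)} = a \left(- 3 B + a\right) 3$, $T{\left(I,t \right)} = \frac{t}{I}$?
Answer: $\frac{49}{24030} \approx 0.0020391$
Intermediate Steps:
$d{\left(a,B \right)} = 3 a \left(a - 3 B\right)$ ($d{\left(a,B \right)} = a \left(a - 3 B\right) 3 = 3 a \left(a - 3 B\right)$)
$\frac{1}{d{\left(T{\left(7,3 \right)},-127 \right)}} = \frac{1}{3 \cdot \frac{3}{7} \left(\frac{3}{7} - -381\right)} = \frac{1}{3 \cdot 3 \cdot \frac{1}{7} \left(3 \cdot \frac{1}{7} + 381\right)} = \frac{1}{3 \cdot \frac{3}{7} \left(\frac{3}{7} + 381\right)} = \frac{1}{3 \cdot \frac{3}{7} \cdot \frac{2670}{7}} = \frac{1}{\frac{24030}{49}} = \frac{49}{24030}$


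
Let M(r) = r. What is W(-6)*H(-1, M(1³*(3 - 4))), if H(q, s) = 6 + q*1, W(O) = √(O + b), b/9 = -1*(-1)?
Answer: 5*√3 ≈ 8.6602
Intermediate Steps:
b = 9 (b = 9*(-1*(-1)) = 9*1 = 9)
W(O) = √(9 + O) (W(O) = √(O + 9) = √(9 + O))
H(q, s) = 6 + q
W(-6)*H(-1, M(1³*(3 - 4))) = √(9 - 6)*(6 - 1) = √3*5 = 5*√3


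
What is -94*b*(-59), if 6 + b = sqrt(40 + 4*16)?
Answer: -33276 + 11092*sqrt(26) ≈ 23282.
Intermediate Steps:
b = -6 + 2*sqrt(26) (b = -6 + sqrt(40 + 4*16) = -6 + sqrt(40 + 64) = -6 + sqrt(104) = -6 + 2*sqrt(26) ≈ 4.1980)
-94*b*(-59) = -94*(-6 + 2*sqrt(26))*(-59) = (564 - 188*sqrt(26))*(-59) = -33276 + 11092*sqrt(26)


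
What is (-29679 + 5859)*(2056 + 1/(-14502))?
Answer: -118369960670/2417 ≈ -4.8974e+7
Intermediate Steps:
(-29679 + 5859)*(2056 + 1/(-14502)) = -23820*(2056 - 1/14502) = -23820*29816111/14502 = -118369960670/2417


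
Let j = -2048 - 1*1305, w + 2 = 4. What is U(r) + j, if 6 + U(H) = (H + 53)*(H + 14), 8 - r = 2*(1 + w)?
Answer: -2479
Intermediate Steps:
w = 2 (w = -2 + 4 = 2)
r = 2 (r = 8 - 2*(1 + 2) = 8 - 2*3 = 8 - 1*6 = 8 - 6 = 2)
U(H) = -6 + (14 + H)*(53 + H) (U(H) = -6 + (H + 53)*(H + 14) = -6 + (53 + H)*(14 + H) = -6 + (14 + H)*(53 + H))
j = -3353 (j = -2048 - 1305 = -3353)
U(r) + j = (736 + 2² + 67*2) - 3353 = (736 + 4 + 134) - 3353 = 874 - 3353 = -2479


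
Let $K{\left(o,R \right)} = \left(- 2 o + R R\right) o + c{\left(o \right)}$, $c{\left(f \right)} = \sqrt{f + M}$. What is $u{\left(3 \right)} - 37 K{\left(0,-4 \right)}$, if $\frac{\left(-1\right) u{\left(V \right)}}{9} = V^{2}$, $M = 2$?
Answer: $-81 - 37 \sqrt{2} \approx -133.33$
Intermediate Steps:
$c{\left(f \right)} = \sqrt{2 + f}$ ($c{\left(f \right)} = \sqrt{f + 2} = \sqrt{2 + f}$)
$K{\left(o,R \right)} = \sqrt{2 + o} + o \left(R^{2} - 2 o\right)$ ($K{\left(o,R \right)} = \left(- 2 o + R R\right) o + \sqrt{2 + o} = \left(- 2 o + R^{2}\right) o + \sqrt{2 + o} = \left(R^{2} - 2 o\right) o + \sqrt{2 + o} = o \left(R^{2} - 2 o\right) + \sqrt{2 + o} = \sqrt{2 + o} + o \left(R^{2} - 2 o\right)$)
$u{\left(V \right)} = - 9 V^{2}$
$u{\left(3 \right)} - 37 K{\left(0,-4 \right)} = - 9 \cdot 3^{2} - 37 \left(\sqrt{2 + 0} - 2 \cdot 0^{2} + 0 \left(-4\right)^{2}\right) = \left(-9\right) 9 - 37 \left(\sqrt{2} - 0 + 0 \cdot 16\right) = -81 - 37 \left(\sqrt{2} + 0 + 0\right) = -81 - 37 \sqrt{2}$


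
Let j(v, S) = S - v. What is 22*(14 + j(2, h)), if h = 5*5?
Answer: 814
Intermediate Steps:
h = 25
22*(14 + j(2, h)) = 22*(14 + (25 - 1*2)) = 22*(14 + (25 - 2)) = 22*(14 + 23) = 22*37 = 814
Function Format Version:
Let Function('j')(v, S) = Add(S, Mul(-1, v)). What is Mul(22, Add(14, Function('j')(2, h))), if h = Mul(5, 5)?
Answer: 814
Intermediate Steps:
h = 25
Mul(22, Add(14, Function('j')(2, h))) = Mul(22, Add(14, Add(25, Mul(-1, 2)))) = Mul(22, Add(14, Add(25, -2))) = Mul(22, Add(14, 23)) = Mul(22, 37) = 814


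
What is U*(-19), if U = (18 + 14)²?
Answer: -19456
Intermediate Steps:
U = 1024 (U = 32² = 1024)
U*(-19) = 1024*(-19) = -19456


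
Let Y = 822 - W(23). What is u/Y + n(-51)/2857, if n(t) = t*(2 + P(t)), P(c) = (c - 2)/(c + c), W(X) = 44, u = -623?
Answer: -939942/1111373 ≈ -0.84575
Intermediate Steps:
P(c) = (-2 + c)/(2*c) (P(c) = (-2 + c)/((2*c)) = (-2 + c)*(1/(2*c)) = (-2 + c)/(2*c))
Y = 778 (Y = 822 - 1*44 = 822 - 44 = 778)
n(t) = t*(2 + (-2 + t)/(2*t))
u/Y + n(-51)/2857 = -623/778 + (-1 + (5/2)*(-51))/2857 = -623*1/778 + (-1 - 255/2)*(1/2857) = -623/778 - 257/2*1/2857 = -623/778 - 257/5714 = -939942/1111373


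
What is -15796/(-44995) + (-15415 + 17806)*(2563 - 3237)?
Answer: -72510956534/44995 ≈ -1.6115e+6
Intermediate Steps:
-15796/(-44995) + (-15415 + 17806)*(2563 - 3237) = -15796*(-1/44995) + 2391*(-674) = 15796/44995 - 1611534 = -72510956534/44995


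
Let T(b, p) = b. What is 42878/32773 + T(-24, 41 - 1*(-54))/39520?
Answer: 16286077/12453740 ≈ 1.3077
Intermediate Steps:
42878/32773 + T(-24, 41 - 1*(-54))/39520 = 42878/32773 - 24/39520 = 42878*(1/32773) - 24*1/39520 = 42878/32773 - 3/4940 = 16286077/12453740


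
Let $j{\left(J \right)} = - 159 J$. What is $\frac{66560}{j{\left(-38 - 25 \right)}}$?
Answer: $\frac{66560}{10017} \approx 6.6447$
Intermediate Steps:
$\frac{66560}{j{\left(-38 - 25 \right)}} = \frac{66560}{\left(-159\right) \left(-38 - 25\right)} = \frac{66560}{\left(-159\right) \left(-63\right)} = \frac{66560}{10017}$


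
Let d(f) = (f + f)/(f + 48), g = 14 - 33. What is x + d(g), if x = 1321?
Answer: 38271/29 ≈ 1319.7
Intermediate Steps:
g = -19
d(f) = 2*f/(48 + f) (d(f) = (2*f)/(48 + f) = 2*f/(48 + f))
x + d(g) = 1321 + 2*(-19)/(48 - 19) = 1321 + 2*(-19)/29 = 1321 + 2*(-19)*(1/29) = 1321 - 38/29 = 38271/29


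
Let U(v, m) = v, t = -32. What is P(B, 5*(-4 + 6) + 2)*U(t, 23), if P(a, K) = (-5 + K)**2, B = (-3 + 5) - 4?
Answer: -1568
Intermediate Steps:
B = -2 (B = 2 - 4 = -2)
P(B, 5*(-4 + 6) + 2)*U(t, 23) = (-5 + (5*(-4 + 6) + 2))**2*(-32) = (-5 + (5*2 + 2))**2*(-32) = (-5 + (10 + 2))**2*(-32) = (-5 + 12)**2*(-32) = 7**2*(-32) = 49*(-32) = -1568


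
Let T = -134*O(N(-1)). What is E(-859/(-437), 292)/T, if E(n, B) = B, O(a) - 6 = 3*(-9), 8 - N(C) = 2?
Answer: 146/1407 ≈ 0.10377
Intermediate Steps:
N(C) = 6 (N(C) = 8 - 1*2 = 8 - 2 = 6)
O(a) = -21 (O(a) = 6 + 3*(-9) = 6 - 27 = -21)
T = 2814 (T = -134*(-21) = 2814)
E(-859/(-437), 292)/T = 292/2814 = 292*(1/2814) = 146/1407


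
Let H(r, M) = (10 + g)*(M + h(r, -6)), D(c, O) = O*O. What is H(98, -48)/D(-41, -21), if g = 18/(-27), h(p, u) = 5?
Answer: -172/189 ≈ -0.91005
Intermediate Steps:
D(c, O) = O²
g = -⅔ (g = 18*(-1/27) = -⅔ ≈ -0.66667)
H(r, M) = 140/3 + 28*M/3 (H(r, M) = (10 - ⅔)*(M + 5) = 28*(5 + M)/3 = 140/3 + 28*M/3)
H(98, -48)/D(-41, -21) = (140/3 + (28/3)*(-48))/((-21)²) = (140/3 - 448)/441 = -1204/3*1/441 = -172/189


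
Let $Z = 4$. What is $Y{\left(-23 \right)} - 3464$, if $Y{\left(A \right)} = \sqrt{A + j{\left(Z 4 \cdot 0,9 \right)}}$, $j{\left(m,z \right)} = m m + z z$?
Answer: $-3464 + \sqrt{58} \approx -3456.4$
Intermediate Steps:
$j{\left(m,z \right)} = m^{2} + z^{2}$
$Y{\left(A \right)} = \sqrt{81 + A}$ ($Y{\left(A \right)} = \sqrt{A + \left(\left(4 \cdot 4 \cdot 0\right)^{2} + 9^{2}\right)} = \sqrt{A + \left(\left(16 \cdot 0\right)^{2} + 81\right)} = \sqrt{A + \left(0^{2} + 81\right)} = \sqrt{A + \left(0 + 81\right)} = \sqrt{A + 81} = \sqrt{81 + A}$)
$Y{\left(-23 \right)} - 3464 = \sqrt{81 - 23} - 3464 = \sqrt{58} - 3464 = -3464 + \sqrt{58}$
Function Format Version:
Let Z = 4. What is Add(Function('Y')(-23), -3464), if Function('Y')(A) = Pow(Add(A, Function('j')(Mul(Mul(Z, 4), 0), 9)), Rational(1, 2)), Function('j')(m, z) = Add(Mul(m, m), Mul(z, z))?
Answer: Add(-3464, Pow(58, Rational(1, 2))) ≈ -3456.4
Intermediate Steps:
Function('j')(m, z) = Add(Pow(m, 2), Pow(z, 2))
Function('Y')(A) = Pow(Add(81, A), Rational(1, 2)) (Function('Y')(A) = Pow(Add(A, Add(Pow(Mul(Mul(4, 4), 0), 2), Pow(9, 2))), Rational(1, 2)) = Pow(Add(A, Add(Pow(Mul(16, 0), 2), 81)), Rational(1, 2)) = Pow(Add(A, Add(Pow(0, 2), 81)), Rational(1, 2)) = Pow(Add(A, Add(0, 81)), Rational(1, 2)) = Pow(Add(A, 81), Rational(1, 2)) = Pow(Add(81, A), Rational(1, 2)))
Add(Function('Y')(-23), -3464) = Add(Pow(Add(81, -23), Rational(1, 2)), -3464) = Add(Pow(58, Rational(1, 2)), -3464) = Add(-3464, Pow(58, Rational(1, 2)))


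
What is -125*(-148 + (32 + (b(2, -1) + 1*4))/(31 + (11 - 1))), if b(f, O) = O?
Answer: 754125/41 ≈ 18393.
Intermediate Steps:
-125*(-148 + (32 + (b(2, -1) + 1*4))/(31 + (11 - 1))) = -125*(-148 + (32 + (-1 + 1*4))/(31 + (11 - 1))) = -125*(-148 + (32 + (-1 + 4))/(31 + 10)) = -125*(-148 + (32 + 3)/41) = -125*(-148 + 35*(1/41)) = -125*(-148 + 35/41) = -125*(-6033/41) = 754125/41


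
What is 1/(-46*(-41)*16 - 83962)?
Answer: -1/53786 ≈ -1.8592e-5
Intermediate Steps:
1/(-46*(-41)*16 - 83962) = 1/(1886*16 - 83962) = 1/(30176 - 83962) = 1/(-53786) = -1/53786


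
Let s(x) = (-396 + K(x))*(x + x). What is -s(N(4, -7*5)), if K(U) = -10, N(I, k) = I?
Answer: 3248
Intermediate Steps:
s(x) = -812*x (s(x) = (-396 - 10)*(x + x) = -812*x)
-s(N(4, -7*5)) = -(-812)*4 = -1*(-3248) = 3248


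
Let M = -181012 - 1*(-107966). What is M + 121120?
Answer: 48074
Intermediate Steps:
M = -73046 (M = -181012 + 107966 = -73046)
M + 121120 = -73046 + 121120 = 48074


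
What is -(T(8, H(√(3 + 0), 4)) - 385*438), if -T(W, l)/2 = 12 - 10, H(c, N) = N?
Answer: 168634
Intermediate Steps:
T(W, l) = -4 (T(W, l) = -2*(12 - 10) = -2*2 = -4)
-(T(8, H(√(3 + 0), 4)) - 385*438) = -(-4 - 385*438) = -(-4 - 168630) = -1*(-168634) = 168634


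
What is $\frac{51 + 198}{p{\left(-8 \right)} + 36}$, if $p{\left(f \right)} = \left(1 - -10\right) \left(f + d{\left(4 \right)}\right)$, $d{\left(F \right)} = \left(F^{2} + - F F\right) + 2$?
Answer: $- \frac{83}{10} \approx -8.3$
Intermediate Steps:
$d{\left(F \right)} = 2$ ($d{\left(F \right)} = \left(F^{2} - F^{2}\right) + 2 = 0 + 2 = 2$)
$p{\left(f \right)} = 22 + 11 f$ ($p{\left(f \right)} = \left(1 - -10\right) \left(f + 2\right) = \left(1 + 10\right) \left(2 + f\right) = 11 \left(2 + f\right) = 22 + 11 f$)
$\frac{51 + 198}{p{\left(-8 \right)} + 36} = \frac{51 + 198}{\left(22 + 11 \left(-8\right)\right) + 36} = \frac{249}{\left(22 - 88\right) + 36} = \frac{249}{-66 + 36} = \frac{249}{-30} = 249 \left(- \frac{1}{30}\right) = - \frac{83}{10}$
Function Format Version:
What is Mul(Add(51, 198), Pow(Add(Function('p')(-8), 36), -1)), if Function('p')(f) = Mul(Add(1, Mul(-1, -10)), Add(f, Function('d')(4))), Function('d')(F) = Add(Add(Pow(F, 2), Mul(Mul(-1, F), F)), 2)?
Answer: Rational(-83, 10) ≈ -8.3000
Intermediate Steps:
Function('d')(F) = 2 (Function('d')(F) = Add(Add(Pow(F, 2), Mul(-1, Pow(F, 2))), 2) = Add(0, 2) = 2)
Function('p')(f) = Add(22, Mul(11, f)) (Function('p')(f) = Mul(Add(1, Mul(-1, -10)), Add(f, 2)) = Mul(Add(1, 10), Add(2, f)) = Mul(11, Add(2, f)) = Add(22, Mul(11, f)))
Mul(Add(51, 198), Pow(Add(Function('p')(-8), 36), -1)) = Mul(Add(51, 198), Pow(Add(Add(22, Mul(11, -8)), 36), -1)) = Mul(249, Pow(Add(Add(22, -88), 36), -1)) = Mul(249, Pow(Add(-66, 36), -1)) = Mul(249, Pow(-30, -1)) = Mul(249, Rational(-1, 30)) = Rational(-83, 10)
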